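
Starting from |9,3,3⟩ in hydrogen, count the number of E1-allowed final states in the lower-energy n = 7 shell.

E1 requires Δl = ±1, so l_f ∈ {2, 4}; with 0 ≤ l_f ≤ n_f−1 = 6, the allowed l_f values are {2, 4}.
For l_f = 2: m_f ∈ {m_i−1, m_i, m_i+1} ∩ [−2, 2] = {2} → 1 state.
For l_f = 4: m_f ∈ {m_i−1, m_i, m_i+1} ∩ [−4, 4] = {2, 3, 4} → 3 states.
Total: 4.

4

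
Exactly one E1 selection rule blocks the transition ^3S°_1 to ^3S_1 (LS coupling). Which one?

the L=0 ↔ L=0 exclusion

Parity must change: odd → even — ok.
ΔS = 0: S: 1 → 1 — ok.
ΔL = 0, ±1 (not L=0↔0): L: 0 → 0, ΔL = +0 — fails.
ΔJ = 0, ±1 (not J=0↔0): J: 1 → 1, ΔJ = +0 — ok.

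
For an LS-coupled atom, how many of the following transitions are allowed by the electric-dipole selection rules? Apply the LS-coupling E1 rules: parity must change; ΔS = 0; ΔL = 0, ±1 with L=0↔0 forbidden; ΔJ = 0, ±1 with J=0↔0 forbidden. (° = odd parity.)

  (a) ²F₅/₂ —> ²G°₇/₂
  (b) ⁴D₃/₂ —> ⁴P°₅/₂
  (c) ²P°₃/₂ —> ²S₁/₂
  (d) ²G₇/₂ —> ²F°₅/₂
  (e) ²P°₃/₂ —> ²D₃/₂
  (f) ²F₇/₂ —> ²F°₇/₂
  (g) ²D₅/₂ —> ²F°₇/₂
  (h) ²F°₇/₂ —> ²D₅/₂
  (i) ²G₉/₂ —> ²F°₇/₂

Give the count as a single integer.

(a) allowed
(b) allowed
(c) allowed
(d) allowed
(e) allowed
(f) allowed
(g) allowed
(h) allowed
(i) allowed
Total allowed: 9 of 9.

9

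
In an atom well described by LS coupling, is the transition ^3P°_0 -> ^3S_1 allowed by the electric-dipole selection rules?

allowed

Reading off the term symbols: S 1→1, L 1→0, J 0→1, parity odd→even.
Parity must change: odd → even — satisfied.
ΔS = 0: S: 1 → 1 — satisfied.
ΔL = 0, ±1 (not L=0↔0): L: 1 → 0, ΔL = -1 — satisfied.
ΔJ = 0, ±1 (not J=0↔0): J: 0 → 1, ΔJ = +1 — satisfied.
All four E1 rules are satisfied.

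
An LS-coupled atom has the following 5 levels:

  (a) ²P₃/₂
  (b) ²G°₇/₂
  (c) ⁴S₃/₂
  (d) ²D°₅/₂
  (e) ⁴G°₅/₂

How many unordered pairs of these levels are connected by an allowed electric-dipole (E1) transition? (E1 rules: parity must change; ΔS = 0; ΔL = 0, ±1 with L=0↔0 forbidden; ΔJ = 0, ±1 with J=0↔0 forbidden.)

1

(a)–(b): forbidden (ΔL, ΔJ).
(a)–(c): forbidden (parity, ΔS).
(a)–(d): allowed.
(a)–(e): forbidden (ΔS, ΔL).
(b)–(c): forbidden (ΔS, ΔL, ΔJ).
(b)–(d): forbidden (parity, ΔL).
(b)–(e): forbidden (parity, ΔS).
(c)–(d): forbidden (ΔS, ΔL).
(c)–(e): forbidden (ΔL).
(d)–(e): forbidden (parity, ΔS, ΔL).
Allowed pairs: 1 of 10.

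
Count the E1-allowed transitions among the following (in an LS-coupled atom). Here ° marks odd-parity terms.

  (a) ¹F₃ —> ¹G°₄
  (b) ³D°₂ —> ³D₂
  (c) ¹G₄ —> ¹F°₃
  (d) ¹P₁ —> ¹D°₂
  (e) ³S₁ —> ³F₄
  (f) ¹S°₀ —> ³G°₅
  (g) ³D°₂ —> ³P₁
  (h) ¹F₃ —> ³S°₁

(a) allowed
(b) allowed
(c) allowed
(d) allowed
(e) forbidden (parity, ΔL, ΔJ fail)
(f) forbidden (parity, ΔS, ΔL, ΔJ fail)
(g) allowed
(h) forbidden (ΔS, ΔL, ΔJ fail)
Total allowed: 5 of 8.

5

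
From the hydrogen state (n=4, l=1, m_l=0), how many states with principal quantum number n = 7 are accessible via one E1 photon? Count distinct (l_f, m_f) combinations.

4

E1 requires Δl = ±1, so l_f ∈ {0, 2}; with 0 ≤ l_f ≤ n_f−1 = 6, the allowed l_f values are {0, 2}.
For l_f = 0: m_f ∈ {m_i−1, m_i, m_i+1} ∩ [−0, 0] = {0} → 1 state.
For l_f = 2: m_f ∈ {m_i−1, m_i, m_i+1} ∩ [−2, 2] = {-1, 0, 1} → 3 states.
Total: 4.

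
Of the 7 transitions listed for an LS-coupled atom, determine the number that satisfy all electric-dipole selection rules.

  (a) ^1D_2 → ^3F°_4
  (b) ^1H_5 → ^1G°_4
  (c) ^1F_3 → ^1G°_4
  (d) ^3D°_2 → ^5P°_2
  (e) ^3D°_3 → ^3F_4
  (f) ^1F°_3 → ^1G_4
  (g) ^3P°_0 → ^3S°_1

(a) forbidden (ΔS, ΔJ fail)
(b) allowed
(c) allowed
(d) forbidden (parity, ΔS fail)
(e) allowed
(f) allowed
(g) forbidden (parity fails)
Total allowed: 4 of 7.

4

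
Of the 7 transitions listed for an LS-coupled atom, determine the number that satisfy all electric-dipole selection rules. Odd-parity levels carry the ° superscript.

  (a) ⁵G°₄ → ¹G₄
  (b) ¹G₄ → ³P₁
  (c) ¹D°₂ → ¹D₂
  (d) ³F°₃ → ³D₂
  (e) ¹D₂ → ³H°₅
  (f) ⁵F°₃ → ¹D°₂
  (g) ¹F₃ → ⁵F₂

2

(a) forbidden (ΔS fails)
(b) forbidden (parity, ΔS, ΔL, ΔJ fail)
(c) allowed
(d) allowed
(e) forbidden (ΔS, ΔL, ΔJ fail)
(f) forbidden (parity, ΔS fail)
(g) forbidden (parity, ΔS fail)
Total allowed: 2 of 7.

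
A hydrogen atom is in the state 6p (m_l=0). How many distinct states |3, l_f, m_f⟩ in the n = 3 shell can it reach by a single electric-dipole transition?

E1 requires Δl = ±1, so l_f ∈ {0, 2}; with 0 ≤ l_f ≤ n_f−1 = 2, the allowed l_f values are {0, 2}.
For l_f = 0: m_f ∈ {m_i−1, m_i, m_i+1} ∩ [−0, 0] = {0} → 1 state.
For l_f = 2: m_f ∈ {m_i−1, m_i, m_i+1} ∩ [−2, 2] = {-1, 0, 1} → 3 states.
Total: 4.

4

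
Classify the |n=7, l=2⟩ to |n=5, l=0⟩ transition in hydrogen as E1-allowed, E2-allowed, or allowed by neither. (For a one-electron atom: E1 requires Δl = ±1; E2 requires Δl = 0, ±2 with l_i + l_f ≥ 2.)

E2

Δl = 0 − 2 = -2; l_i + l_f = 2.
E1 (Δl = ±1): not satisfied.
E2 (Δl = 0,±2, l_i+l_f ≥ 2): satisfied.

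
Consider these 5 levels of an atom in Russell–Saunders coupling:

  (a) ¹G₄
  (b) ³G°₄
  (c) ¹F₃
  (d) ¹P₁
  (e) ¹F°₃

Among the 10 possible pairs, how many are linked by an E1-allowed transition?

(a)–(b): forbidden (ΔS).
(a)–(c): forbidden (parity).
(a)–(d): forbidden (parity, ΔL, ΔJ).
(a)–(e): allowed.
(b)–(c): forbidden (ΔS).
(b)–(d): forbidden (ΔS, ΔL, ΔJ).
(b)–(e): forbidden (parity, ΔS).
(c)–(d): forbidden (parity, ΔL, ΔJ).
(c)–(e): allowed.
(d)–(e): forbidden (ΔL, ΔJ).
Allowed pairs: 2 of 10.

2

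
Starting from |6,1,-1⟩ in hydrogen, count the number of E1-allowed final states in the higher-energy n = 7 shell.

4

E1 requires Δl = ±1, so l_f ∈ {0, 2}; with 0 ≤ l_f ≤ n_f−1 = 6, the allowed l_f values are {0, 2}.
For l_f = 0: m_f ∈ {m_i−1, m_i, m_i+1} ∩ [−0, 0] = {0} → 1 state.
For l_f = 2: m_f ∈ {m_i−1, m_i, m_i+1} ∩ [−2, 2] = {-2, -1, 0} → 3 states.
Total: 4.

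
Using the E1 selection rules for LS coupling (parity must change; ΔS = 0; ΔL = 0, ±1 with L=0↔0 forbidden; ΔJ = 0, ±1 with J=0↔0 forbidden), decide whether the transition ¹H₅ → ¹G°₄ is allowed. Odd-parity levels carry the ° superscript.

Initial level: S=0, L=5, J=5, parity even. Final level: S=0, L=4, J=4, parity odd.
Parity must change: even → odd — satisfied.
ΔS = 0: S: 0 → 0 — satisfied.
ΔJ = 0, ±1 (not J=0↔0): J: 5 → 4, ΔJ = -1 — satisfied.
ΔL = 0, ±1 (not L=0↔0): L: 5 → 4, ΔL = -1 — satisfied.
All four E1 rules are satisfied.

allowed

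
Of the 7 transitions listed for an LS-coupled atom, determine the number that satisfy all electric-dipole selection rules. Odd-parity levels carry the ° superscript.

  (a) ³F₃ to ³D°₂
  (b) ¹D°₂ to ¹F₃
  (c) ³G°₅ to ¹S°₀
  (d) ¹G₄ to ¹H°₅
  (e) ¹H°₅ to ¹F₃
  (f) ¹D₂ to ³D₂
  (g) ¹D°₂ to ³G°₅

(a) allowed
(b) allowed
(c) forbidden (parity, ΔS, ΔL, ΔJ fail)
(d) allowed
(e) forbidden (ΔL, ΔJ fail)
(f) forbidden (parity, ΔS fail)
(g) forbidden (parity, ΔS, ΔL, ΔJ fail)
Total allowed: 3 of 7.

3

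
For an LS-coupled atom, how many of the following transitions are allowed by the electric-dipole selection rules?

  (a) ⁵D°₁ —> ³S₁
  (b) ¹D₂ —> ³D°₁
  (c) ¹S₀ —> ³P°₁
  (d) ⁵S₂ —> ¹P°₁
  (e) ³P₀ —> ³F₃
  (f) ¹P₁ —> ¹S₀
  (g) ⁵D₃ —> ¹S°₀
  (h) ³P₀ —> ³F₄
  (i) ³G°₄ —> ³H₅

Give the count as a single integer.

(a) forbidden (ΔS, ΔL fail)
(b) forbidden (ΔS fails)
(c) forbidden (ΔS fails)
(d) forbidden (ΔS fails)
(e) forbidden (parity, ΔL, ΔJ fail)
(f) forbidden (parity fails)
(g) forbidden (ΔS, ΔL, ΔJ fail)
(h) forbidden (parity, ΔL, ΔJ fail)
(i) allowed
Total allowed: 1 of 9.

1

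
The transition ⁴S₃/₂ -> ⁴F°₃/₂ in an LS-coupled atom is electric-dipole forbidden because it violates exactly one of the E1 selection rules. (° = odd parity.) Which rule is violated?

the ΔL = 0, ±1 rule

Reading off the term symbols: S 3/2→3/2, L 0→3, J 3/2→3/2, parity even→odd.
Parity must change: even → odd — passes.
ΔJ = 0, ±1 (not J=0↔0): J: 3/2 → 3/2, ΔJ = +0 — passes.
ΔS = 0: S: 3/2 → 3/2 — passes.
ΔL = 0, ±1 (not L=0↔0): L: 0 → 3, ΔL = +3 — fails.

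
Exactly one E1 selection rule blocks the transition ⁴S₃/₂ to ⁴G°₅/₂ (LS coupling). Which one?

Reading off the term symbols: S 3/2→3/2, L 0→4, J 3/2→5/2, parity even→odd.
ΔJ = 0, ±1 (not J=0↔0): J: 3/2 → 5/2, ΔJ = +1 — ✓.
ΔL = 0, ±1 (not L=0↔0): L: 0 → 4, ΔL = +4 — ✗.
ΔS = 0: S: 3/2 → 3/2 — ✓.
Parity must change: even → odd — ✓.

the ΔL = 0, ±1 rule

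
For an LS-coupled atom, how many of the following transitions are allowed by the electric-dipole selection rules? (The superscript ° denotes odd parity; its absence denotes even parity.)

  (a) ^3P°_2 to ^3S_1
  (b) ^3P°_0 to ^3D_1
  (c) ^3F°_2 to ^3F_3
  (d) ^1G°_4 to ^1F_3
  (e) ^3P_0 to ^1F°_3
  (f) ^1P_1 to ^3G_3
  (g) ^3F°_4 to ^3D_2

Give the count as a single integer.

(a) allowed
(b) allowed
(c) allowed
(d) allowed
(e) forbidden (ΔS, ΔL, ΔJ fail)
(f) forbidden (parity, ΔS, ΔL, ΔJ fail)
(g) forbidden (ΔJ fails)
Total allowed: 4 of 7.

4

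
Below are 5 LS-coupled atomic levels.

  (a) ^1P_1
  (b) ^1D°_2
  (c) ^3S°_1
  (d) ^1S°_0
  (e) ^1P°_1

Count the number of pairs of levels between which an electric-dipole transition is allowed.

(a)–(b): allowed.
(a)–(c): forbidden (ΔS).
(a)–(d): allowed.
(a)–(e): allowed.
(b)–(c): forbidden (parity, ΔS, ΔL).
(b)–(d): forbidden (parity, ΔL, ΔJ).
(b)–(e): forbidden (parity).
(c)–(d): forbidden (parity, ΔS, ΔL).
(c)–(e): forbidden (parity, ΔS).
(d)–(e): forbidden (parity).
Allowed pairs: 3 of 10.

3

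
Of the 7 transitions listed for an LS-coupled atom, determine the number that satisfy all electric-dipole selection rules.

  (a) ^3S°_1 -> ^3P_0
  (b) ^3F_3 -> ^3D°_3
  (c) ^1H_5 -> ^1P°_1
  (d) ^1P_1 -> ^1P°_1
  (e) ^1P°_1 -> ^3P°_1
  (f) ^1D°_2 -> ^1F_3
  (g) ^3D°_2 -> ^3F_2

(a) allowed
(b) allowed
(c) forbidden (ΔL, ΔJ fail)
(d) allowed
(e) forbidden (parity, ΔS fail)
(f) allowed
(g) allowed
Total allowed: 5 of 7.

5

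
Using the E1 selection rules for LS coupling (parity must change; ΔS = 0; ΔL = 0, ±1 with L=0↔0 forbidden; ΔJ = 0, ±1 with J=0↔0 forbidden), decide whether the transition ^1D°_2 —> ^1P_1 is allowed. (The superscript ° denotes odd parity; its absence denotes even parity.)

Reading off the term symbols: S 0→0, L 2→1, J 2→1, parity odd→even.
Parity must change: odd → even — ✓.
ΔS = 0: S: 0 → 0 — ✓.
ΔL = 0, ±1 (not L=0↔0): L: 2 → 1, ΔL = -1 — ✓.
ΔJ = 0, ±1 (not J=0↔0): J: 2 → 1, ΔJ = -1 — ✓.
All four E1 rules are satisfied.

allowed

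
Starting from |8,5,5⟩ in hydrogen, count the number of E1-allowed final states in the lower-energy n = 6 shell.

1

E1 requires Δl = ±1, so l_f ∈ {4, 6}; with 0 ≤ l_f ≤ n_f−1 = 5, the allowed l_f values are {4}.
For l_f = 4: m_f ∈ {m_i−1, m_i, m_i+1} ∩ [−4, 4] = {4} → 1 state.
Total: 1.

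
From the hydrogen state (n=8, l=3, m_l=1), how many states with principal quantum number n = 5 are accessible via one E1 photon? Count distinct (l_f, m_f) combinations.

6

E1 requires Δl = ±1, so l_f ∈ {2, 4}; with 0 ≤ l_f ≤ n_f−1 = 4, the allowed l_f values are {2, 4}.
For l_f = 2: m_f ∈ {m_i−1, m_i, m_i+1} ∩ [−2, 2] = {0, 1, 2} → 3 states.
For l_f = 4: m_f ∈ {m_i−1, m_i, m_i+1} ∩ [−4, 4] = {0, 1, 2} → 3 states.
Total: 6.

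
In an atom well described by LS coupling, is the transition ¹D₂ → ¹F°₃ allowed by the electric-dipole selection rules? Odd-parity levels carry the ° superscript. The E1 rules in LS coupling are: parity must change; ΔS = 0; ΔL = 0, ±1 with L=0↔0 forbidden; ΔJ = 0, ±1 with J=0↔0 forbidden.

Reading off the term symbols: S 0→0, L 2→3, J 2→3, parity even→odd.
ΔJ = 0, ±1 (not J=0↔0): J: 2 → 3, ΔJ = +1 — ok.
ΔL = 0, ±1 (not L=0↔0): L: 2 → 3, ΔL = +1 — ok.
ΔS = 0: S: 0 → 0 — ok.
Parity must change: even → odd — ok.
All four E1 rules are satisfied.

allowed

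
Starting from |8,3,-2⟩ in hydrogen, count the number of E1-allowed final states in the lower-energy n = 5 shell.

5

E1 requires Δl = ±1, so l_f ∈ {2, 4}; with 0 ≤ l_f ≤ n_f−1 = 4, the allowed l_f values are {2, 4}.
For l_f = 2: m_f ∈ {m_i−1, m_i, m_i+1} ∩ [−2, 2] = {-2, -1} → 2 states.
For l_f = 4: m_f ∈ {m_i−1, m_i, m_i+1} ∩ [−4, 4] = {-3, -2, -1} → 3 states.
Total: 5.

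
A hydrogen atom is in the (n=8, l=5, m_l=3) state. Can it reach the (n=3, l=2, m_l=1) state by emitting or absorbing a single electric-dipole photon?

forbidden

Δl = 2 − 5 = -3; the E1 rule Δl = ±1 is fails.
Δm_l = 1 − (3) = -2. E1 requires Δm_l = 0, ±1: fails.
The transition is electric-dipole forbidden.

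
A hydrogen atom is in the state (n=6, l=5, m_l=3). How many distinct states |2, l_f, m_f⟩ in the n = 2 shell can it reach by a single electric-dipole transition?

0

E1 requires l_f ∈ {4, 6}, but neither lies in [0, 1], so no final state is reachable.
Total: 0.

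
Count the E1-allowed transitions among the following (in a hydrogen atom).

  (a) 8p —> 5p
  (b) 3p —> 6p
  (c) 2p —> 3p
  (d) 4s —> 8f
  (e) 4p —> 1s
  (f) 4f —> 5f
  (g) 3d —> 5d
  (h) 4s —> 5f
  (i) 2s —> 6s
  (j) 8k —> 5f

(a) forbidden — Δl = +0 (E1 requires Δl = ±1)
(b) forbidden — Δl = +0 (E1 requires Δl = ±1)
(c) forbidden — Δl = +0 (E1 requires Δl = ±1)
(d) forbidden — Δl = +3 (E1 requires Δl = ±1)
(e) allowed
(f) forbidden — Δl = +0 (E1 requires Δl = ±1)
(g) forbidden — Δl = +0 (E1 requires Δl = ±1)
(h) forbidden — Δl = +3 (E1 requires Δl = ±1)
(i) forbidden — Δl = +0 (E1 requires Δl = ±1)
(j) forbidden — Δl = -4 (E1 requires Δl = ±1)
Total allowed: 1 of 10.

1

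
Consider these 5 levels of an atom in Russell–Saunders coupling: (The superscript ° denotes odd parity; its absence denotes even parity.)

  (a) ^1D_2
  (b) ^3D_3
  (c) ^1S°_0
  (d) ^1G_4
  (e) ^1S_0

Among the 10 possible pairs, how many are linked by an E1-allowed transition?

0

(a)–(b): forbidden (parity, ΔS).
(a)–(c): forbidden (ΔL, ΔJ).
(a)–(d): forbidden (parity, ΔL, ΔJ).
(a)–(e): forbidden (parity, ΔL, ΔJ).
(b)–(c): forbidden (ΔS, ΔL, ΔJ).
(b)–(d): forbidden (parity, ΔS, ΔL).
(b)–(e): forbidden (parity, ΔS, ΔL, ΔJ).
(c)–(d): forbidden (ΔL, ΔJ).
(c)–(e): forbidden (ΔL, ΔJ).
(d)–(e): forbidden (parity, ΔL, ΔJ).
Allowed pairs: 0 of 10.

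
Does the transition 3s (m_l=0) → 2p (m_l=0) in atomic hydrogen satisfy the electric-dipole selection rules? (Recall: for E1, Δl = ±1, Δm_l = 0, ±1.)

Initial l = 0, final l = 1, so Δl = +1. E1 requires Δl = ±1: ✓.
m_l: 0 → 0 (Δm_l = +0). |Δm_l| ≤ 1 ✓.
All E1 selection rules are satisfied.

allowed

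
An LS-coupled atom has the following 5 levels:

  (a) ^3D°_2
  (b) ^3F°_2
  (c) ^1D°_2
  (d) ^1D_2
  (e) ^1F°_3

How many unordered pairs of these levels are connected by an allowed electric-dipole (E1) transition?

2

(a)–(b): forbidden (parity).
(a)–(c): forbidden (parity, ΔS).
(a)–(d): forbidden (ΔS).
(a)–(e): forbidden (parity, ΔS).
(b)–(c): forbidden (parity, ΔS).
(b)–(d): forbidden (ΔS).
(b)–(e): forbidden (parity, ΔS).
(c)–(d): allowed.
(c)–(e): forbidden (parity).
(d)–(e): allowed.
Allowed pairs: 2 of 10.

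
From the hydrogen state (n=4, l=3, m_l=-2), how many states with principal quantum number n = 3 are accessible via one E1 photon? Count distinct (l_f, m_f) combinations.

E1 requires Δl = ±1, so l_f ∈ {2, 4}; with 0 ≤ l_f ≤ n_f−1 = 2, the allowed l_f values are {2}.
For l_f = 2: m_f ∈ {m_i−1, m_i, m_i+1} ∩ [−2, 2] = {-2, -1} → 2 states.
Total: 2.

2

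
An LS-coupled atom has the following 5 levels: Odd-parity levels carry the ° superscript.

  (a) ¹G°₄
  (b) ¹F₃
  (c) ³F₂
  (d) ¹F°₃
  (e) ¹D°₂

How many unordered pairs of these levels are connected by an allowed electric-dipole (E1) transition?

(a)–(b): allowed.
(a)–(c): forbidden (ΔS, ΔJ).
(a)–(d): forbidden (parity).
(a)–(e): forbidden (parity, ΔL, ΔJ).
(b)–(c): forbidden (parity, ΔS).
(b)–(d): allowed.
(b)–(e): allowed.
(c)–(d): forbidden (ΔS).
(c)–(e): forbidden (ΔS).
(d)–(e): forbidden (parity).
Allowed pairs: 3 of 10.

3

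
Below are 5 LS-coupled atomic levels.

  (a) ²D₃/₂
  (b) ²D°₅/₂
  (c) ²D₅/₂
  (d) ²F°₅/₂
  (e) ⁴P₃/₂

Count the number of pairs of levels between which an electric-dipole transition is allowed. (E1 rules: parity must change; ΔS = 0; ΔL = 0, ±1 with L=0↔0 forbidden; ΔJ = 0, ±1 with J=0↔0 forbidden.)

(a)–(b): allowed.
(a)–(c): forbidden (parity).
(a)–(d): allowed.
(a)–(e): forbidden (parity, ΔS).
(b)–(c): allowed.
(b)–(d): forbidden (parity).
(b)–(e): forbidden (ΔS).
(c)–(d): allowed.
(c)–(e): forbidden (parity, ΔS).
(d)–(e): forbidden (ΔS, ΔL).
Allowed pairs: 4 of 10.

4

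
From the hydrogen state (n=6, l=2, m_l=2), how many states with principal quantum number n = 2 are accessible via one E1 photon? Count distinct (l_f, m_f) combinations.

E1 requires Δl = ±1, so l_f ∈ {1, 3}; with 0 ≤ l_f ≤ n_f−1 = 1, the allowed l_f values are {1}.
For l_f = 1: m_f ∈ {m_i−1, m_i, m_i+1} ∩ [−1, 1] = {1} → 1 state.
Total: 1.

1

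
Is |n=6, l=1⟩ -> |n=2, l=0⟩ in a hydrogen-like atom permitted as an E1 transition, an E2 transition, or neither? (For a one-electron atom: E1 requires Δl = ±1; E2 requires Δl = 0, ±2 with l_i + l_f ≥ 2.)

Δl = 0 − 1 = -1; l_i + l_f = 1.
E1 (Δl = ±1): satisfied.
E2 (Δl = 0,±2, l_i+l_f ≥ 2): not satisfied.

E1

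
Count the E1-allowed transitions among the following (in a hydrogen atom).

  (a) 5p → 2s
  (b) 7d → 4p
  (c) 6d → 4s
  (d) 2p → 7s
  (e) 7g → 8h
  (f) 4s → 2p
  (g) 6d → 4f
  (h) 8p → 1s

(a) allowed
(b) allowed
(c) forbidden — Δl = -2 (E1 requires Δl = ±1)
(d) allowed
(e) allowed
(f) allowed
(g) allowed
(h) allowed
Total allowed: 7 of 8.

7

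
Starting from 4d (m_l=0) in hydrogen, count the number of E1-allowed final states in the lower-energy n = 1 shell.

0

E1 requires l_f ∈ {1, 3}, but neither lies in [0, 0], so no final state is reachable.
Total: 0.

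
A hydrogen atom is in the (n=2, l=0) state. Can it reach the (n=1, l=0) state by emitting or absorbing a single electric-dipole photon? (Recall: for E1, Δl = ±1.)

Initial l = 0, final l = 0, so Δl = +0. E1 requires Δl = ±1: fails.
The transition is electric-dipole forbidden.

forbidden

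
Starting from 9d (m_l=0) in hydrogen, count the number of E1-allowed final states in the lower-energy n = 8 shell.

6

E1 requires Δl = ±1, so l_f ∈ {1, 3}; with 0 ≤ l_f ≤ n_f−1 = 7, the allowed l_f values are {1, 3}.
For l_f = 1: m_f ∈ {m_i−1, m_i, m_i+1} ∩ [−1, 1] = {-1, 0, 1} → 3 states.
For l_f = 3: m_f ∈ {m_i−1, m_i, m_i+1} ∩ [−3, 3] = {-1, 0, 1} → 3 states.
Total: 6.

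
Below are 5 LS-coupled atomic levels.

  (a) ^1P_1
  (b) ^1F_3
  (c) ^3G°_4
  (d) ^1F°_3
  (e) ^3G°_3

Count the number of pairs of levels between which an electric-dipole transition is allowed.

(a)–(b): forbidden (parity, ΔL, ΔJ).
(a)–(c): forbidden (ΔS, ΔL, ΔJ).
(a)–(d): forbidden (ΔL, ΔJ).
(a)–(e): forbidden (ΔS, ΔL, ΔJ).
(b)–(c): forbidden (ΔS).
(b)–(d): allowed.
(b)–(e): forbidden (ΔS).
(c)–(d): forbidden (parity, ΔS).
(c)–(e): forbidden (parity).
(d)–(e): forbidden (parity, ΔS).
Allowed pairs: 1 of 10.

1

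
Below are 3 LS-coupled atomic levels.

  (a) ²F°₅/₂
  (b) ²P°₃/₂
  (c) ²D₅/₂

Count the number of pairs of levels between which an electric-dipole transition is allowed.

(a)–(b): forbidden (parity, ΔL).
(a)–(c): allowed.
(b)–(c): allowed.
Allowed pairs: 2 of 3.

2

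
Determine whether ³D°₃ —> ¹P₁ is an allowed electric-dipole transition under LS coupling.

Parity must change: odd → even — ok.
ΔS = 0: S: 1 → 0 — fails.
ΔL = 0, ±1 (not L=0↔0): L: 2 → 1, ΔL = -1 — ok.
ΔJ = 0, ±1 (not J=0↔0): J: 3 → 1, ΔJ = -2 — fails.
Rule(s) violated: ΔS, ΔJ.

forbidden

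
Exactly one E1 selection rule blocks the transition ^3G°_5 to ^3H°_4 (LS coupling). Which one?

Reading off the term symbols: S 1→1, L 4→5, J 5→4, parity odd→odd.
ΔS = 0: S: 1 → 1 — ✓.
ΔL = 0, ±1 (not L=0↔0): L: 4 → 5, ΔL = +1 — ✓.
ΔJ = 0, ±1 (not J=0↔0): J: 5 → 4, ΔJ = -1 — ✓.
Parity must change: odd → odd — ✗.

parity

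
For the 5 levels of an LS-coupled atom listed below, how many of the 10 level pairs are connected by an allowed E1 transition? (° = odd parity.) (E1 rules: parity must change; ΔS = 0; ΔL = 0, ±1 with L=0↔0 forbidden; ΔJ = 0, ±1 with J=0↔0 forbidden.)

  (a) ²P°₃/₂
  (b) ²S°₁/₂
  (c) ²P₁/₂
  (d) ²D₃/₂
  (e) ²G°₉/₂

(a)–(b): forbidden (parity).
(a)–(c): allowed.
(a)–(d): allowed.
(a)–(e): forbidden (parity, ΔL, ΔJ).
(b)–(c): allowed.
(b)–(d): forbidden (ΔL).
(b)–(e): forbidden (parity, ΔL, ΔJ).
(c)–(d): forbidden (parity).
(c)–(e): forbidden (ΔL, ΔJ).
(d)–(e): forbidden (ΔL, ΔJ).
Allowed pairs: 3 of 10.

3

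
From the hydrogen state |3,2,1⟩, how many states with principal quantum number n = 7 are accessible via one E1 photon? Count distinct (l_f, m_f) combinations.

E1 requires Δl = ±1, so l_f ∈ {1, 3}; with 0 ≤ l_f ≤ n_f−1 = 6, the allowed l_f values are {1, 3}.
For l_f = 1: m_f ∈ {m_i−1, m_i, m_i+1} ∩ [−1, 1] = {0, 1} → 2 states.
For l_f = 3: m_f ∈ {m_i−1, m_i, m_i+1} ∩ [−3, 3] = {0, 1, 2} → 3 states.
Total: 5.

5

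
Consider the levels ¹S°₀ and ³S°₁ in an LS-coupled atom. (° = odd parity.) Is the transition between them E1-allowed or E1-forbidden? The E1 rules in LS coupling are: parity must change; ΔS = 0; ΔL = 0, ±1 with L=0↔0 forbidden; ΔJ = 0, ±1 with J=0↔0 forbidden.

forbidden

Parity must change: odd → odd — fails.
ΔS = 0: S: 0 → 1 — fails.
ΔL = 0, ±1 (not L=0↔0): L: 0 → 0, ΔL = +0 — fails.
ΔJ = 0, ±1 (not J=0↔0): J: 0 → 1, ΔJ = +1 — passes.
Rule(s) violated: parity, ΔS, ΔL.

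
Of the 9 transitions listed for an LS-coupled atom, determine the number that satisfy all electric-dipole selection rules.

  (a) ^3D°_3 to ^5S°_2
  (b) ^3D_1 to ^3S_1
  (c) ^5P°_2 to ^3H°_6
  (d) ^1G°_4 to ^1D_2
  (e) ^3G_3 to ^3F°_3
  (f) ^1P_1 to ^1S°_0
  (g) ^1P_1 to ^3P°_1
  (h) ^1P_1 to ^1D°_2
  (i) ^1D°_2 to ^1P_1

4

(a) forbidden (parity, ΔS, ΔL fail)
(b) forbidden (parity, ΔL fail)
(c) forbidden (parity, ΔS, ΔL, ΔJ fail)
(d) forbidden (ΔL, ΔJ fail)
(e) allowed
(f) allowed
(g) forbidden (ΔS fails)
(h) allowed
(i) allowed
Total allowed: 4 of 9.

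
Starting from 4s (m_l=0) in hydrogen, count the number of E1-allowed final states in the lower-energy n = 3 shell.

E1 requires Δl = ±1, so l_f ∈ {-1, 1}; with 0 ≤ l_f ≤ n_f−1 = 2, the allowed l_f values are {1}.
For l_f = 1: m_f ∈ {m_i−1, m_i, m_i+1} ∩ [−1, 1] = {-1, 0, 1} → 3 states.
Total: 3.

3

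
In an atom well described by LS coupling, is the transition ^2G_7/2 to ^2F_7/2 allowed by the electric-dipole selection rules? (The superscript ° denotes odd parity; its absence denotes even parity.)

Parity must change: even → even — violated.
ΔS = 0: S: 1/2 → 1/2 — satisfied.
ΔL = 0, ±1 (not L=0↔0): L: 4 → 3, ΔL = -1 — satisfied.
ΔJ = 0, ±1 (not J=0↔0): J: 7/2 → 7/2, ΔJ = +0 — satisfied.
Rule(s) violated: parity.

forbidden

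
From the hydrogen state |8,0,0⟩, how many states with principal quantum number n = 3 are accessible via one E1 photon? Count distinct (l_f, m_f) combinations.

E1 requires Δl = ±1, so l_f ∈ {-1, 1}; with 0 ≤ l_f ≤ n_f−1 = 2, the allowed l_f values are {1}.
For l_f = 1: m_f ∈ {m_i−1, m_i, m_i+1} ∩ [−1, 1] = {-1, 0, 1} → 3 states.
Total: 3.

3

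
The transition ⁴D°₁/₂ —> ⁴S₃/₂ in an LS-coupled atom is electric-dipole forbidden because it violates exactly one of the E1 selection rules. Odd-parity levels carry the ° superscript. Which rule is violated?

Reading off the term symbols: S 3/2→3/2, L 2→0, J 1/2→3/2, parity odd→even.
Parity must change: odd → even — ✓.
ΔS = 0: S: 3/2 → 3/2 — ✓.
ΔL = 0, ±1 (not L=0↔0): L: 2 → 0, ΔL = -2 — ✗.
ΔJ = 0, ±1 (not J=0↔0): J: 1/2 → 3/2, ΔJ = +1 — ✓.

the ΔL = 0, ±1 rule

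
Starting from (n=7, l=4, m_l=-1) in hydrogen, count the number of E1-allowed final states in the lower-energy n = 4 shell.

E1 requires Δl = ±1, so l_f ∈ {3, 5}; with 0 ≤ l_f ≤ n_f−1 = 3, the allowed l_f values are {3}.
For l_f = 3: m_f ∈ {m_i−1, m_i, m_i+1} ∩ [−3, 3] = {-2, -1, 0} → 3 states.
Total: 3.

3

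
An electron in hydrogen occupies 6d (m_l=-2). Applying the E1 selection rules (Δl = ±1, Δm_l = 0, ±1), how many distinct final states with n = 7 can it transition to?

E1 requires Δl = ±1, so l_f ∈ {1, 3}; with 0 ≤ l_f ≤ n_f−1 = 6, the allowed l_f values are {1, 3}.
For l_f = 1: m_f ∈ {m_i−1, m_i, m_i+1} ∩ [−1, 1] = {-1} → 1 state.
For l_f = 3: m_f ∈ {m_i−1, m_i, m_i+1} ∩ [−3, 3] = {-3, -2, -1} → 3 states.
Total: 4.

4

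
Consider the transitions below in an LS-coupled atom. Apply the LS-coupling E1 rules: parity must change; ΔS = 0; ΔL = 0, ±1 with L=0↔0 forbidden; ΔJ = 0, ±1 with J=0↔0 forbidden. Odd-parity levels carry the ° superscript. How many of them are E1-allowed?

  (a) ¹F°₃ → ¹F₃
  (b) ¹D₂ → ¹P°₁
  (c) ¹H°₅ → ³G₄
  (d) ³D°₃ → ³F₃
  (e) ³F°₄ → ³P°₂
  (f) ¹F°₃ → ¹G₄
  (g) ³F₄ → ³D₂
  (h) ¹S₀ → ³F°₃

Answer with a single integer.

(a) allowed
(b) allowed
(c) forbidden (ΔS fails)
(d) allowed
(e) forbidden (parity, ΔL, ΔJ fail)
(f) allowed
(g) forbidden (parity, ΔJ fail)
(h) forbidden (ΔS, ΔL, ΔJ fail)
Total allowed: 4 of 8.

4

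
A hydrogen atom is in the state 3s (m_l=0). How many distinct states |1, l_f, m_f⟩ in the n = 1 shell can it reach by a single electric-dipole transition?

E1 requires l_f ∈ {-1, 1}, but neither lies in [0, 0], so no final state is reachable.
Total: 0.

0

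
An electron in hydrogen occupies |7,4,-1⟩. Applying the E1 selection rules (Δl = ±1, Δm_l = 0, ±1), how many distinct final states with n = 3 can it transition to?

0

E1 requires l_f ∈ {3, 5}, but neither lies in [0, 2], so no final state is reachable.
Total: 0.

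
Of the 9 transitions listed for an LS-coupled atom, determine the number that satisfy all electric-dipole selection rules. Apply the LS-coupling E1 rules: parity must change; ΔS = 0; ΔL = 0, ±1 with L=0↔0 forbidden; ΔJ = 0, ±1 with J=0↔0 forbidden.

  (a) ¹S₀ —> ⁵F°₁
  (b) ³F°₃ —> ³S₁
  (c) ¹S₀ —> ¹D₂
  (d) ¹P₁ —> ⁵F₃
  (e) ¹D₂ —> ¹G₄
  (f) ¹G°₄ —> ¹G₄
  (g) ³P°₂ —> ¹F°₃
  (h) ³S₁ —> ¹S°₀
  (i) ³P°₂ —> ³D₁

(a) forbidden (ΔS, ΔL fail)
(b) forbidden (ΔL, ΔJ fail)
(c) forbidden (parity, ΔL, ΔJ fail)
(d) forbidden (parity, ΔS, ΔL, ΔJ fail)
(e) forbidden (parity, ΔL, ΔJ fail)
(f) allowed
(g) forbidden (parity, ΔS, ΔL fail)
(h) forbidden (ΔS, ΔL fail)
(i) allowed
Total allowed: 2 of 9.

2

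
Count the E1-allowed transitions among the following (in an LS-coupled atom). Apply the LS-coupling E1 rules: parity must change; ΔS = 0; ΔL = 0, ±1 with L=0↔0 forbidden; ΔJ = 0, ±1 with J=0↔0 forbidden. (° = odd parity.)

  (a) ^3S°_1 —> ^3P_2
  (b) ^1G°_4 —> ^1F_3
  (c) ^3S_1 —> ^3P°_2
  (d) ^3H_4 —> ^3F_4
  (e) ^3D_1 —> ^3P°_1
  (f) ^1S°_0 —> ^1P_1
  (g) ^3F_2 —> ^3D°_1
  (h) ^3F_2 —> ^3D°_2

(a) allowed
(b) allowed
(c) allowed
(d) forbidden (parity, ΔL fail)
(e) allowed
(f) allowed
(g) allowed
(h) allowed
Total allowed: 7 of 8.

7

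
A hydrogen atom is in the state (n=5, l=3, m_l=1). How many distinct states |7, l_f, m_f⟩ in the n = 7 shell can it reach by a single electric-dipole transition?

E1 requires Δl = ±1, so l_f ∈ {2, 4}; with 0 ≤ l_f ≤ n_f−1 = 6, the allowed l_f values are {2, 4}.
For l_f = 2: m_f ∈ {m_i−1, m_i, m_i+1} ∩ [−2, 2] = {0, 1, 2} → 3 states.
For l_f = 4: m_f ∈ {m_i−1, m_i, m_i+1} ∩ [−4, 4] = {0, 1, 2} → 3 states.
Total: 6.

6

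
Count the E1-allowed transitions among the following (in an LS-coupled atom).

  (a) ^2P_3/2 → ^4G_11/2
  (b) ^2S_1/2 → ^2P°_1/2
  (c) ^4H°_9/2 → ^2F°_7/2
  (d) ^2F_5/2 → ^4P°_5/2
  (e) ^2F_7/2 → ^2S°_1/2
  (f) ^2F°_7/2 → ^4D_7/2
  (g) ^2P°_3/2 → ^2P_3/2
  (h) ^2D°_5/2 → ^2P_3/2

3

(a) forbidden (parity, ΔS, ΔL, ΔJ fail)
(b) allowed
(c) forbidden (parity, ΔS, ΔL fail)
(d) forbidden (ΔS, ΔL fail)
(e) forbidden (ΔL, ΔJ fail)
(f) forbidden (ΔS fails)
(g) allowed
(h) allowed
Total allowed: 3 of 8.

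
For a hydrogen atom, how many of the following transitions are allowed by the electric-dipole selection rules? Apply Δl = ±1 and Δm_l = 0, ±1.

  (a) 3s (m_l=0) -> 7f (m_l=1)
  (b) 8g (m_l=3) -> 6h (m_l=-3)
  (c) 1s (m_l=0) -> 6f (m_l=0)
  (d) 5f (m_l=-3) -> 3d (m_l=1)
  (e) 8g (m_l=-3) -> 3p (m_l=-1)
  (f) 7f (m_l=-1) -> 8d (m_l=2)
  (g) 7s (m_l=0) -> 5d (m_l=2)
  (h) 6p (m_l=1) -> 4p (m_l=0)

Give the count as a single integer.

0

(a) forbidden — Δl = +3 (E1 requires Δl = ±1)
(b) forbidden — Δm_l = -6 (E1 requires Δm_l = 0, ±1)
(c) forbidden — Δl = +3 (E1 requires Δl = ±1)
(d) forbidden — Δm_l = +4 (E1 requires Δm_l = 0, ±1)
(e) forbidden — Δl = -3 (E1 requires Δl = ±1); Δm_l = +2 (E1 requires Δm_l = 0, ±1)
(f) forbidden — Δm_l = +3 (E1 requires Δm_l = 0, ±1)
(g) forbidden — Δl = +2 (E1 requires Δl = ±1); Δm_l = +2 (E1 requires Δm_l = 0, ±1)
(h) forbidden — Δl = +0 (E1 requires Δl = ±1)
Total allowed: 0 of 8.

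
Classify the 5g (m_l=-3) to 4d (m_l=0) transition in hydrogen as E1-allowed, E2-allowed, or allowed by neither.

neither

Δl = 2 − 4 = -2; l_i + l_f = 6.
Δm_l = +3.
E1 (Δl = ±1, |Δm_l| ≤ 1): not satisfied.
E2 (Δl = 0,±2, l_i+l_f ≥ 2, |Δm_l| ≤ 2): not satisfied.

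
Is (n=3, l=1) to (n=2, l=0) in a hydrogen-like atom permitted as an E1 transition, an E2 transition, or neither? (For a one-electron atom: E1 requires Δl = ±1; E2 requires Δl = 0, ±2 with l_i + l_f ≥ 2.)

Δl = 0 − 1 = -1; l_i + l_f = 1.
E1 (Δl = ±1): satisfied.
E2 (Δl = 0,±2, l_i+l_f ≥ 2): not satisfied.

E1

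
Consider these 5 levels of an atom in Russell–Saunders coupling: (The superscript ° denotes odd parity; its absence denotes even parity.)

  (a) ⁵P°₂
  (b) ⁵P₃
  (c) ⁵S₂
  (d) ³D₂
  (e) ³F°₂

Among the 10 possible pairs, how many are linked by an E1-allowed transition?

3

(a)–(b): allowed.
(a)–(c): allowed.
(a)–(d): forbidden (ΔS).
(a)–(e): forbidden (parity, ΔS, ΔL).
(b)–(c): forbidden (parity).
(b)–(d): forbidden (parity, ΔS).
(b)–(e): forbidden (ΔS, ΔL).
(c)–(d): forbidden (parity, ΔS, ΔL).
(c)–(e): forbidden (ΔS, ΔL).
(d)–(e): allowed.
Allowed pairs: 3 of 10.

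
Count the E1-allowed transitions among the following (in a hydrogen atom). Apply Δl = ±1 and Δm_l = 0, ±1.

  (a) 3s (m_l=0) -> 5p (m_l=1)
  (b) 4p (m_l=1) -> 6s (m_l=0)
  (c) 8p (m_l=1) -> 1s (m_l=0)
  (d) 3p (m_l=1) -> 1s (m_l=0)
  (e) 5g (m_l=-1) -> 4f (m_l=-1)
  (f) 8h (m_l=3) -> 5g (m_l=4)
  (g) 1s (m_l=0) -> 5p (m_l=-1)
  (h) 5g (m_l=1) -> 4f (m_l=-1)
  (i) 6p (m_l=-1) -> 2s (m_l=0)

8

(a) allowed
(b) allowed
(c) allowed
(d) allowed
(e) allowed
(f) allowed
(g) allowed
(h) forbidden — Δm_l = -2 (E1 requires Δm_l = 0, ±1)
(i) allowed
Total allowed: 8 of 9.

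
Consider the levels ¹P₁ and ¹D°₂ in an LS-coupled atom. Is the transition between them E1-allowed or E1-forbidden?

allowed

Initial level: S=0, L=1, J=1, parity even. Final level: S=0, L=2, J=2, parity odd.
ΔJ = 0, ±1 (not J=0↔0): J: 1 → 2, ΔJ = +1 — satisfied.
ΔS = 0: S: 0 → 0 — satisfied.
ΔL = 0, ±1 (not L=0↔0): L: 1 → 2, ΔL = +1 — satisfied.
Parity must change: even → odd — satisfied.
All four E1 rules are satisfied.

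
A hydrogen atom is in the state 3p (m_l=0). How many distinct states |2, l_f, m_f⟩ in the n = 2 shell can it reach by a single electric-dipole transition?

E1 requires Δl = ±1, so l_f ∈ {0, 2}; with 0 ≤ l_f ≤ n_f−1 = 1, the allowed l_f values are {0}.
For l_f = 0: m_f ∈ {m_i−1, m_i, m_i+1} ∩ [−0, 0] = {0} → 1 state.
Total: 1.

1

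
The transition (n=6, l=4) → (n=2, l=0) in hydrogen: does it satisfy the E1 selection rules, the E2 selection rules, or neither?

Δl = 0 − 4 = -4; l_i + l_f = 4.
E1 (Δl = ±1): not satisfied.
E2 (Δl = 0,±2, l_i+l_f ≥ 2): not satisfied.

neither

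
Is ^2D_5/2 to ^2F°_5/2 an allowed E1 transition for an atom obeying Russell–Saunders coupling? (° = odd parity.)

allowed

Parity must change: even → odd — ok.
ΔS = 0: S: 1/2 → 1/2 — ok.
ΔL = 0, ±1 (not L=0↔0): L: 2 → 3, ΔL = +1 — ok.
ΔJ = 0, ±1 (not J=0↔0): J: 5/2 → 5/2, ΔJ = +0 — ok.
All four E1 rules are satisfied.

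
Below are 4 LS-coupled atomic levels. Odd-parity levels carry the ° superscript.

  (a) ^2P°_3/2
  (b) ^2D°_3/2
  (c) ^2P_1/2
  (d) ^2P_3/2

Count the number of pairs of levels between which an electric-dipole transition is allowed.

(a)–(b): forbidden (parity).
(a)–(c): allowed.
(a)–(d): allowed.
(b)–(c): allowed.
(b)–(d): allowed.
(c)–(d): forbidden (parity).
Allowed pairs: 4 of 6.

4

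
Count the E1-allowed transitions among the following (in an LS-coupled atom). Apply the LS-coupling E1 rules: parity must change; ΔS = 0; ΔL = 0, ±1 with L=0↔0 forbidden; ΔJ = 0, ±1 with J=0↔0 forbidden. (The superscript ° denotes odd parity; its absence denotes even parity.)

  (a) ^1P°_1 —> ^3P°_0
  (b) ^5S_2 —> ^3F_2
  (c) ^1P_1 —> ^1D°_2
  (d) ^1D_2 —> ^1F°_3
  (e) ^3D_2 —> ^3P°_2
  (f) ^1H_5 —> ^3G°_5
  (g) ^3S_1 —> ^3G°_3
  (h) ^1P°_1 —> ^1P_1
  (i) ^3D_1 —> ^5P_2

4

(a) forbidden (parity, ΔS fail)
(b) forbidden (parity, ΔS, ΔL fail)
(c) allowed
(d) allowed
(e) allowed
(f) forbidden (ΔS fails)
(g) forbidden (ΔL, ΔJ fail)
(h) allowed
(i) forbidden (parity, ΔS fail)
Total allowed: 4 of 9.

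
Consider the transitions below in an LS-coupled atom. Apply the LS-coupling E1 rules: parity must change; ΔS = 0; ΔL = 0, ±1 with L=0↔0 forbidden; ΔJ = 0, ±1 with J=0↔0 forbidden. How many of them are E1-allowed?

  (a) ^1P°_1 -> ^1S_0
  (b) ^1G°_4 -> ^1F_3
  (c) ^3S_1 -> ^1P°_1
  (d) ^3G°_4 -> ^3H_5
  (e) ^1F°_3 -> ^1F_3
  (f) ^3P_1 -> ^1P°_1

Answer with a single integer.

(a) allowed
(b) allowed
(c) forbidden (ΔS fails)
(d) allowed
(e) allowed
(f) forbidden (ΔS fails)
Total allowed: 4 of 6.

4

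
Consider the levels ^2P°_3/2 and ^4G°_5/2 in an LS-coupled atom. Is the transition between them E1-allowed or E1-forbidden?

forbidden

Parity must change: odd → odd — violated.
ΔS = 0: S: 1/2 → 3/2 — violated.
ΔL = 0, ±1 (not L=0↔0): L: 1 → 4, ΔL = +3 — violated.
ΔJ = 0, ±1 (not J=0↔0): J: 3/2 → 5/2, ΔJ = +1 — satisfied.
Rule(s) violated: parity, ΔS, ΔL.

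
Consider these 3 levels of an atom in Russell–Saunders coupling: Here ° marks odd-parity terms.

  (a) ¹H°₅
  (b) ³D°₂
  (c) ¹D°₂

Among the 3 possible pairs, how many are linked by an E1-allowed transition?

(a)–(b): forbidden (parity, ΔS, ΔL, ΔJ).
(a)–(c): forbidden (parity, ΔL, ΔJ).
(b)–(c): forbidden (parity, ΔS).
Allowed pairs: 0 of 3.

0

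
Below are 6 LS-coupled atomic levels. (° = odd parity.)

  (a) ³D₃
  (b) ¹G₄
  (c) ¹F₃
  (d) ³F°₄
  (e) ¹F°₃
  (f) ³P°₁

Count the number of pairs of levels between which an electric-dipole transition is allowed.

3

(a)–(b): forbidden (parity, ΔS, ΔL).
(a)–(c): forbidden (parity, ΔS).
(a)–(d): allowed.
(a)–(e): forbidden (ΔS).
(a)–(f): forbidden (ΔJ).
(b)–(c): forbidden (parity).
(b)–(d): forbidden (ΔS).
(b)–(e): allowed.
(b)–(f): forbidden (ΔS, ΔL, ΔJ).
(c)–(d): forbidden (ΔS).
(c)–(e): allowed.
(c)–(f): forbidden (ΔS, ΔL, ΔJ).
(d)–(e): forbidden (parity, ΔS).
(d)–(f): forbidden (parity, ΔL, ΔJ).
(e)–(f): forbidden (parity, ΔS, ΔL, ΔJ).
Allowed pairs: 3 of 15.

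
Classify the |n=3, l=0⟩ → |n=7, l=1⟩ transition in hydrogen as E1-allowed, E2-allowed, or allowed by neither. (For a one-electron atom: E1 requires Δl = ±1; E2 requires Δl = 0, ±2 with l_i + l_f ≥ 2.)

Δl = 1 − 0 = +1; l_i + l_f = 1.
E1 (Δl = ±1): satisfied.
E2 (Δl = 0,±2, l_i+l_f ≥ 2): not satisfied.

E1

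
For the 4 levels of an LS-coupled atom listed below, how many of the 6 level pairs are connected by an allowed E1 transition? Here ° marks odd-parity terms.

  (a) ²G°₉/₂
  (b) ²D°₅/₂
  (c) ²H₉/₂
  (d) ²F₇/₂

(a)–(b): forbidden (parity, ΔL, ΔJ).
(a)–(c): allowed.
(a)–(d): allowed.
(b)–(c): forbidden (ΔL, ΔJ).
(b)–(d): allowed.
(c)–(d): forbidden (parity, ΔL).
Allowed pairs: 3 of 6.

3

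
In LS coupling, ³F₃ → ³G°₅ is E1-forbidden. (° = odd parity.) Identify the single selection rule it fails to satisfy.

Reading off the term symbols: S 1→1, L 3→4, J 3→5, parity even→odd.
ΔS = 0: S: 1 → 1 — satisfied.
ΔL = 0, ±1 (not L=0↔0): L: 3 → 4, ΔL = +1 — satisfied.
Parity must change: even → odd — satisfied.
ΔJ = 0, ±1 (not J=0↔0): J: 3 → 5, ΔJ = +2 — violated.

the ΔJ = 0, ±1 rule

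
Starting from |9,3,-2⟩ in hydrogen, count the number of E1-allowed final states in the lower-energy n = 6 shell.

E1 requires Δl = ±1, so l_f ∈ {2, 4}; with 0 ≤ l_f ≤ n_f−1 = 5, the allowed l_f values are {2, 4}.
For l_f = 2: m_f ∈ {m_i−1, m_i, m_i+1} ∩ [−2, 2] = {-2, -1} → 2 states.
For l_f = 4: m_f ∈ {m_i−1, m_i, m_i+1} ∩ [−4, 4] = {-3, -2, -1} → 3 states.
Total: 5.

5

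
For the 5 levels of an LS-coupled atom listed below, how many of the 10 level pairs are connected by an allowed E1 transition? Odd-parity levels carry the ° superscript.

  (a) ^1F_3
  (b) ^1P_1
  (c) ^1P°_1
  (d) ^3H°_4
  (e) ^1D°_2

(a)–(b): forbidden (parity, ΔL, ΔJ).
(a)–(c): forbidden (ΔL, ΔJ).
(a)–(d): forbidden (ΔS, ΔL).
(a)–(e): allowed.
(b)–(c): allowed.
(b)–(d): forbidden (ΔS, ΔL, ΔJ).
(b)–(e): allowed.
(c)–(d): forbidden (parity, ΔS, ΔL, ΔJ).
(c)–(e): forbidden (parity).
(d)–(e): forbidden (parity, ΔS, ΔL, ΔJ).
Allowed pairs: 3 of 10.

3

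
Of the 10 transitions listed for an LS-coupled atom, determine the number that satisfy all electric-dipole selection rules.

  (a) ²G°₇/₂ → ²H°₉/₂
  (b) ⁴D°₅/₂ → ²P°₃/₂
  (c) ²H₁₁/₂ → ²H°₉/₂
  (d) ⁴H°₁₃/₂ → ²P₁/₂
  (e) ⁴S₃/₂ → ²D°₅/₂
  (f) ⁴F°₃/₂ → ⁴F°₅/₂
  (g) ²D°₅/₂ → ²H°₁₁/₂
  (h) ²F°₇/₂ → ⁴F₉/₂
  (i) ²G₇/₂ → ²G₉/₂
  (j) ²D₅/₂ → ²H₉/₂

1

(a) forbidden (parity fails)
(b) forbidden (parity, ΔS fail)
(c) allowed
(d) forbidden (ΔS, ΔL, ΔJ fail)
(e) forbidden (ΔS, ΔL fail)
(f) forbidden (parity fails)
(g) forbidden (parity, ΔL, ΔJ fail)
(h) forbidden (ΔS fails)
(i) forbidden (parity fails)
(j) forbidden (parity, ΔL, ΔJ fail)
Total allowed: 1 of 10.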